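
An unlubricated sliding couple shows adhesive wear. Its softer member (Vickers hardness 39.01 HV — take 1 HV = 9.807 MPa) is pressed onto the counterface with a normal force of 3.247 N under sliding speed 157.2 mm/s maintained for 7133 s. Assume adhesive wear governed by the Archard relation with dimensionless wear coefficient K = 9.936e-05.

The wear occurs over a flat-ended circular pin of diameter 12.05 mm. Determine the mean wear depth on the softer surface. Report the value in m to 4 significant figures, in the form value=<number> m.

Every step maintains full precision — shown intermediates are rounded — a lone final rounding: four significant figures.
Sliding speed v = 157.2 mm/s = 0.1572 m/s. Distance covered L = v·t = 0.1572 m/s × 7133 s = 1121 m.
Hardness H = 39.01 HV × 9.807 MPa/HV = 382.6 MPa = 3.826e+08 Pa.
Pin diameter d = 12.05 mm = 0.01205 m. Contact area A = π·d²/4 = π·(0.01205 m)²/4 = 1.140e-04 m².
SI base units throughout: W = 3.247 N, H = 3.826e+08 Pa, K = 9.936e-05.
Apply Archard: V = K·W·L/H = 9.936e-05 · 3.247 · 1121 / 3.826e+08 = 9.456e-10 m³.
Depth h = V/A = 9.456e-10 / 1.140e-04 = 8.292e-06 m.

value=8.292e-06 m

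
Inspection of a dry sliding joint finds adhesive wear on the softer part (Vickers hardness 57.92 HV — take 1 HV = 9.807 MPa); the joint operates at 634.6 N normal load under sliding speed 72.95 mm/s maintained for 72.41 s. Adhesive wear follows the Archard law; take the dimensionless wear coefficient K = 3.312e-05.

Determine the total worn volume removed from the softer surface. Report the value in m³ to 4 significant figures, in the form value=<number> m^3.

value=1.955e-10 m^3

Each operation runs at exact precision; intermediates appear rounded — one last rounding: four significant figures.
Sliding speed v = 72.95 mm/s = 0.07295 m/s. Total distance L = v·t = 0.07295 m/s × 72.41 s = 5.282 m.
Hardness H = 57.92 HV × 9.807 MPa/HV = 568.0 MPa = 5.680e+08 Pa.
Restated in SI base units: W = 634.6 N, H = 5.680e+08 Pa, K = 3.312e-05.
By Archard's law, V = K·W·L/H = 3.312e-05 · 634.6 · 5.282 / 5.680e+08 = 1.955e-10 m³.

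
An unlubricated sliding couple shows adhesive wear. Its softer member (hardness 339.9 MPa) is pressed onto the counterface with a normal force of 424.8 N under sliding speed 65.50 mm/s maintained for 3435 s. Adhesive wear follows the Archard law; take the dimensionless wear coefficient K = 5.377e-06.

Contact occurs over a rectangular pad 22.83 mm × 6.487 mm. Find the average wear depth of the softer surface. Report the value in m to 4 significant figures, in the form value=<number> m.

value=1.021e-05 m

All arithmetic keeps full float precision, and displayed values are rounded. Rounded just once: four significant figures.
Convert: Sliding speed v = 65.50 mm/s = 0.06550 m/s. Distance covered L = v·t = 0.06550 m/s × 3435 s = 225.0 m.
Convert: Hardness H = 339.9 MPa = 3.399e+08 Pa.
Convert: Pad sides 22.83 mm × 6.487 mm = 0.02283 m × 0.006487 m. Contact area A = 0.02283 m × 0.006487 m = 1.481e-04 m².
In SI base units: W = 424.8 N, H = 3.399e+08 Pa, K = 5.377e-06.
By Archard's law, V = K·W·L/H = 5.377e-06 · 424.8 · 225.0 / 3.399e+08 = 1.512e-09 m³.
Mean depth h = V/A = 1.512e-09 / 1.481e-04 = 1.021e-05 m.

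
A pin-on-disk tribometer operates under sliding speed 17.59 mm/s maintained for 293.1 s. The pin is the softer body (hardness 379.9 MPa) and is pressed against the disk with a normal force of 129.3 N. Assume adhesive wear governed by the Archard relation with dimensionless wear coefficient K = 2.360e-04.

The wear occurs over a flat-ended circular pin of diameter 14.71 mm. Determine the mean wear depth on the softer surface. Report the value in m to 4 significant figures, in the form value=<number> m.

value=2.437e-06 m

All arithmetic keeps full float precision — the intermediates are printed rounded. Rounded once at the end: 4 significant digits.
Convert: Sliding speed v = 17.59 mm/s = 0.01759 m/s. Path length L = v·t = 0.01759 m/s × 293.1 s = 5.156 m.
Convert: Hardness H = 379.9 MPa = 3.799e+08 Pa.
Convert: Pin diameter d = 14.71 mm = 0.01471 m. Contact area A = π·d²/4 = π·(0.01471 m)²/4 = 1.699e-04 m².
Restated in SI base units: W = 129.3 N, H = 3.799e+08 Pa, K = 2.360e-04.
Archard relation: V = K·W·L/H = 2.360e-04 · 129.3 · 5.156 / 3.799e+08 = 4.141e-10 m³.
Mean wear depth h = V/A = 4.141e-10 / 1.699e-04 = 2.437e-06 m.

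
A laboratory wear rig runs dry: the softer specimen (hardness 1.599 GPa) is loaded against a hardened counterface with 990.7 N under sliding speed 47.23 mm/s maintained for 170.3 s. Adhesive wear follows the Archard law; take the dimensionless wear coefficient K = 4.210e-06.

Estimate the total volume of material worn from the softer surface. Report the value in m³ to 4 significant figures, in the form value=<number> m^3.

value=2.098e-11 m^3

Each operation runs at full precision, and the intermediates are displayed rounded. Rounded once at the end to 4 significant figures.
Sliding speed v = 47.23 mm/s = 0.04723 m/s. Sliding distance L = v·t = 0.04723 m/s × 170.3 s = 8.043 m.
Hardness H = 1.599 GPa = 1.599e+09 Pa.
Working in SI base units: W = 990.7 N, H = 1.599e+09 Pa, K = 4.210e-06.
Wear volume V = K·W·L/H = 4.210e-06 · 990.7 · 8.043 / 1.599e+09 = 2.098e-11 m³.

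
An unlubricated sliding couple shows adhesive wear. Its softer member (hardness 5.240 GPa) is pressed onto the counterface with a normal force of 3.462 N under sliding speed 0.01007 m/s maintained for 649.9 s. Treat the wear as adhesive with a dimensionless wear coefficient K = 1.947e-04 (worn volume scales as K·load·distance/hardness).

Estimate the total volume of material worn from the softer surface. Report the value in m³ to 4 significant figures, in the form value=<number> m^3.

value=8.419e-13 m^3

Each operation keeps full float precision — intermediates appear rounded. Rounded once at the end to four significant figures.
Convert: Sliding distance L = v·t = 0.01007 m/s × 649.9 s = 6.544 m.
Convert: Hardness H = 5.240 GPa = 5.240e+09 Pa.
Restated in SI base units: W = 3.462 N, H = 5.240e+09 Pa, K = 1.947e-04.
Volume removed: V = K·W·L/H = 1.947e-04 · 3.462 · 6.544 / 5.240e+09 = 8.419e-13 m³.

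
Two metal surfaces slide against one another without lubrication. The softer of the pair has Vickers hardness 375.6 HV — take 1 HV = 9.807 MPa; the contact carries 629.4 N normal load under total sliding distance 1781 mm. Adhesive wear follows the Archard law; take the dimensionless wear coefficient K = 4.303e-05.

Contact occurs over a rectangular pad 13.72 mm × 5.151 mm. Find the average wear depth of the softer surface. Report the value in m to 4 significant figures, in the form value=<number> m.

value=1.853e-07 m

All working math holds full precision — intermediate values are displayed rounded — a single final rounding, at four significant figures.
Convert: Distance L = 1781 mm = 1.781 m.
Convert: Hardness H = 375.6 HV × 9.807 MPa/HV = 3684 MPa = 3.684e+09 Pa.
Convert: Pad sides 13.72 mm × 5.151 mm = 0.01372 m × 0.005151 m. Contact area A = 0.01372 m × 0.005151 m = 7.067e-05 m².
As SI base values: W = 629.4 N, H = 3.684e+09 Pa, K = 4.303e-05.
The Archard volume V = K·W·L/H = 4.303e-05 · 629.4 · 1.781 / 3.684e+09 = 1.309e-11 m³.
Mean depth h = V/A = 1.309e-11 / 7.067e-05 = 1.853e-07 m.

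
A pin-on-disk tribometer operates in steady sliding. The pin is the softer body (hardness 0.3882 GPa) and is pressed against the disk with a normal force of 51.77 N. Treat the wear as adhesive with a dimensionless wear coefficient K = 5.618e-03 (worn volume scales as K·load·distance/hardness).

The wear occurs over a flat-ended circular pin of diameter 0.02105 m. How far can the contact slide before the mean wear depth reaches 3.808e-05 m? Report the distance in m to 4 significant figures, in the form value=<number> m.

The computation keeps full float precision. Quoted intermediates are rounded, and rounded just once, at four significant digits.
Hardness H = 0.3882 GPa = 3.882e+08 Pa.
Contact area A = π·d²/4 = π·(0.02105 m)²/4 = 3.480e-04 m².
Restated in SI base units: W = 51.77 N, H = 3.882e+08 Pa, K = 5.618e-03.
Permissible volume V_lim = h_lim·A = 3.808e-05 · 3.480e-04 = 1.325e-08 m³.
So the life L = V_lim·H/(K·W) = 1.325e-08 · 3.882e+08 / (5.618e-03 · 51.77) = 17.69 m.

value=17.69 m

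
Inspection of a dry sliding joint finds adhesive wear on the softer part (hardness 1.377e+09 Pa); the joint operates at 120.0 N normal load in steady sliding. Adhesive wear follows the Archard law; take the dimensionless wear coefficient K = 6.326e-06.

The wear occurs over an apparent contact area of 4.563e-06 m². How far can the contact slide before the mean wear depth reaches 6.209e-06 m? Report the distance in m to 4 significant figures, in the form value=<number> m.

value=51.39 m

Displayed values are rounded; all arithmetic keeps exact precision. Rounded just once: 4 significant figures.
Restated in SI base units: W = 120.0 N, H = 1.377e+09 Pa, K = 6.326e-06.
Allowed volume V_lim = h_lim·A = 6.209e-06 · 4.563e-06 = 2.833e-11 m³.
Life L = V_lim·H/(K·W) = 2.833e-11 · 1.377e+09 / (6.326e-06 · 120.0) = 51.39 m.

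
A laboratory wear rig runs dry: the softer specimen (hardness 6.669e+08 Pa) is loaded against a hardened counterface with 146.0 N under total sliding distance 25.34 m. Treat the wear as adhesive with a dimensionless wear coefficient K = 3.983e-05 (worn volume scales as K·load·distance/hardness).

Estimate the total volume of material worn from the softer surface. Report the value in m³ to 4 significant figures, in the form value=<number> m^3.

value=2.210e-10 m^3

The algebra keeps full float precision, and the intermediates are shown rounded — a single final rounding, at four significant figures.
Working in SI base units: W = 146.0 N, H = 6.669e+08 Pa, K = 3.983e-05.
Apply Archard: V = K·W·L/H = 3.983e-05 · 146.0 · 25.34 / 6.669e+08 = 2.210e-10 m³.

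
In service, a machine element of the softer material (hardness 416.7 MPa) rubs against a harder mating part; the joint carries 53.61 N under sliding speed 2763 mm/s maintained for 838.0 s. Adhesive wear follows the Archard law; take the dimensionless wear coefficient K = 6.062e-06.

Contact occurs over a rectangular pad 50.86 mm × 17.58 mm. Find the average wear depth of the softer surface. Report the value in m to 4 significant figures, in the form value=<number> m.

Intermediate values are displayed rounded — all working math runs at full float precision, and a single final rounding: 4 significant figures.
Convert: Sliding speed v = 2763 mm/s = 2.763 m/s. Path length L = v·t = 2.763 m/s × 838.0 s = 2315 m.
Convert: Hardness H = 416.7 MPa = 4.167e+08 Pa.
Convert: Pad sides 50.86 mm × 17.58 mm = 0.05086 m × 0.01758 m. Contact area A = 0.05086 m × 0.01758 m = 8.941e-04 m².
In SI base units: W = 53.61 N, H = 4.167e+08 Pa, K = 6.062e-06.
Volume removed: V = K·W·L/H = 6.062e-06 · 53.61 · 2315 / 4.167e+08 = 1.806e-09 m³.
Depth h = V/A = 1.806e-09 / 8.941e-04 = 2.020e-06 m.

value=2.020e-06 m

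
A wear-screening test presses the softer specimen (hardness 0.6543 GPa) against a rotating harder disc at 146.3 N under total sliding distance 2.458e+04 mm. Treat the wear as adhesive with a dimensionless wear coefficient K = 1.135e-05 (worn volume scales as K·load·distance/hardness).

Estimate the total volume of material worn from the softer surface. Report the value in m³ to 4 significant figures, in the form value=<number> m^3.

value=6.238e-11 m^3

All arithmetic carries full precision — printed values are rounded, and one final rounding: 4 significant figures.
Total distance L = 2.458e+04 mm = 24.58 m.
Hardness H = 0.6543 GPa = 6.543e+08 Pa.
Expressed in SI base units: W = 146.3 N, H = 6.543e+08 Pa, K = 1.135e-05.
Archard relation: V = K·W·L/H = 1.135e-05 · 146.3 · 24.58 / 6.543e+08 = 6.238e-11 m³.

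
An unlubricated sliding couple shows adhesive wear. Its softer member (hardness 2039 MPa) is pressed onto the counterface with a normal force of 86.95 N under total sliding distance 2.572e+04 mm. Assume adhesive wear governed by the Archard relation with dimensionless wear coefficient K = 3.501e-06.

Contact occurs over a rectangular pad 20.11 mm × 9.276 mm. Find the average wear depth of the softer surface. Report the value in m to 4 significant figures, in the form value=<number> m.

The intermediates are displayed rounded. Each operation keeps full precision; one last rounding: four significant digits.
Convert: Distance covered L = 2.572e+04 mm = 25.72 m.
Convert: Hardness H = 2039 MPa = 2.039e+09 Pa.
Convert: Pad sides 20.11 mm × 9.276 mm = 0.02011 m × 0.009276 m. Contact area A = 0.02011 m × 0.009276 m = 1.865e-04 m².
SI base units throughout: W = 86.95 N, H = 2.039e+09 Pa, K = 3.501e-06.
Archard volume V = K·W·L/H = 3.501e-06 · 86.95 · 25.72 / 2.039e+09 = 3.840e-12 m³.
Mean depth h = V/A = 3.840e-12 / 1.865e-04 = 2.058e-08 m.

value=2.058e-08 m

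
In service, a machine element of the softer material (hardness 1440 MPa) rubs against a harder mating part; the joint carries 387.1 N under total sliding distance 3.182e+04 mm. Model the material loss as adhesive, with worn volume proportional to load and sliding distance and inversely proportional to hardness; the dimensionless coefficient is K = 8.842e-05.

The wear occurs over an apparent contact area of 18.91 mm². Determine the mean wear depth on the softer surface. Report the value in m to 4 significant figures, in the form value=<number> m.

The computation keeps full float precision. Intermediate values are displayed rounded — rounded just once to 4 significant figures.
Convert: Sliding distance L = 3.182e+04 mm = 31.82 m.
Convert: Hardness H = 1440 MPa = 1.440e+09 Pa.
Convert: Contact area A = 18.91 mm² = 1.891e-05 m².
SI base units throughout: W = 387.1 N, H = 1.440e+09 Pa, K = 8.842e-05.
Apply Archard: V = K·W·L/H = 8.842e-05 · 387.1 · 31.82 / 1.440e+09 = 7.563e-10 m³.
Depth h = V/A = 7.563e-10 / 1.891e-05 = 4.000e-05 m.

value=4.000e-05 m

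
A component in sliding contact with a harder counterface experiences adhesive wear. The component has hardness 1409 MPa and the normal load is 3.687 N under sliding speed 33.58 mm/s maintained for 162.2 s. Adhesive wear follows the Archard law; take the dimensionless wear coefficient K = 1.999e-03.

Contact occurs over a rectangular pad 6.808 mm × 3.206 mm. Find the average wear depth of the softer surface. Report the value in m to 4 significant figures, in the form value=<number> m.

value=1.305e-06 m

Each operation carries exact precision. Quoted intermediates are rounded — a single final rounding: 4 significant figures.
Sliding speed v = 33.58 mm/s = 0.03358 m/s. Total distance L = v·t = 0.03358 m/s × 162.2 s = 5.447 m.
Hardness H = 1409 MPa = 1.409e+09 Pa.
Pad sides 6.808 mm × 3.206 mm = 0.006808 m × 0.003206 m. Contact area A = 0.006808 m × 0.003206 m = 2.183e-05 m².
Collected in SI base units: W = 3.687 N, H = 1.409e+09 Pa, K = 1.999e-03.
Archard relation: V = K·W·L/H = 1.999e-03 · 3.687 · 5.447 / 1.409e+09 = 2.849e-11 m³.
Average depth h = V/A = 2.849e-11 / 2.183e-05 = 1.305e-06 m.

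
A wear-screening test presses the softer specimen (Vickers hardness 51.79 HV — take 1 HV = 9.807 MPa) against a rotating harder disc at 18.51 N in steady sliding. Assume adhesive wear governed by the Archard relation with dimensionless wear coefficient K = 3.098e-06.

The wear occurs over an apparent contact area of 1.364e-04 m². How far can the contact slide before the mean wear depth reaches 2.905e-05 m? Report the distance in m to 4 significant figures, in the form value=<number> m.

Every step carries full precision; intermediates are printed rounded; a lone final rounding to 4 significant figures.
Hardness H = 51.79 HV × 9.807 MPa/HV = 507.9 MPa = 5.079e+08 Pa.
Restated in SI base units: W = 18.51 N, H = 5.079e+08 Pa, K = 3.098e-06.
Wearable volume V_lim = h_lim·A = 2.905e-05 · 1.364e-04 = 3.962e-09 m³.
Sliding life L = V_lim·H/(K·W) = 3.962e-09 · 5.079e+08 / (3.098e-06 · 18.51) = 3.510e+04 m.

value=3.510e+04 m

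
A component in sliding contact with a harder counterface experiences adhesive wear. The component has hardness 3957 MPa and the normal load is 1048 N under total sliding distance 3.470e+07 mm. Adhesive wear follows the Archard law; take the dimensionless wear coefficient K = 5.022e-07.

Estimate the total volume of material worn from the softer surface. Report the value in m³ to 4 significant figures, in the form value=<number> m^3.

value=4.615e-09 m^3

Intermediates are printed rounded, and the algebra carries exact precision; a single final rounding: 4 significant figures.
Convert: Total distance L = 3.470e+07 mm = 3.470e+04 m.
Convert: Hardness H = 3957 MPa = 3.957e+09 Pa.
Collected in SI base units: W = 1048 N, H = 3.957e+09 Pa, K = 5.022e-07.
Wear volume V = K·W·L/H = 5.022e-07 · 1048 · 3.470e+04 / 3.957e+09 = 4.615e-09 m³.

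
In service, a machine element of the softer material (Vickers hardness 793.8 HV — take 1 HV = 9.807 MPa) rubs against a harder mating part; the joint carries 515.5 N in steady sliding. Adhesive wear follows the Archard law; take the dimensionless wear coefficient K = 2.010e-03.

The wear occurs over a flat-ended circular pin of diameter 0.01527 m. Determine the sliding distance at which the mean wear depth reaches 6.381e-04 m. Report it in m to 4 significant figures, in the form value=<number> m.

All working math holds full precision, and the intermediates are shown rounded — a lone final rounding, at 4 significant digits.
Convert: Hardness H = 793.8 HV × 9.807 MPa/HV = 7785 MPa = 7.785e+09 Pa.
Convert: Contact area A = π·d²/4 = π·(0.01527 m)²/4 = 1.831e-04 m².
In SI base units: W = 515.5 N, H = 7.785e+09 Pa, K = 2.010e-03.
At the depth limit, V_lim = h_lim·A = 6.381e-04 · 1.831e-04 = 1.169e-07 m³.
Sliding life L = V_lim·H/(K·W) = 1.169e-07 · 7.785e+09 / (2.010e-03 · 515.5) = 878.0 m.

value=878.0 m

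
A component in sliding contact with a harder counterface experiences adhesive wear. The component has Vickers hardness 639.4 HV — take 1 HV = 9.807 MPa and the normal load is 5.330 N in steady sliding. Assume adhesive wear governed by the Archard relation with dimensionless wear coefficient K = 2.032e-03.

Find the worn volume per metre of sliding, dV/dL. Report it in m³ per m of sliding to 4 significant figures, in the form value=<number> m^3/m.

The intermediates are shown rounded, and the computation carries exact precision. Rounded once at the end: four significant figures.
Convert: Hardness H = 639.4 HV × 9.807 MPa/HV = 6271 MPa = 6.271e+09 Pa.
In SI base units: W = 5.330 N, H = 6.271e+09 Pa, K = 2.032e-03.
Sliding wear rate dV/dL = K·W/H, so: 2.032e-03 · 5.330 / 6.271e+09 = 1.727e-12 m³/m.

value=1.727e-12 m^3/m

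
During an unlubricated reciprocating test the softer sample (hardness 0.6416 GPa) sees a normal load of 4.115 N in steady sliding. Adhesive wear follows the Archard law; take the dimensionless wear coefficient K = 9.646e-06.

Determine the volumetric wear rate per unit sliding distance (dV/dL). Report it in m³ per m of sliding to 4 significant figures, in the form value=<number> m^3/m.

value=6.187e-14 m^3/m

All working math maintains full precision, and displayed values are rounded — rounded once at the end, at 4 significant figures.
Convert: Hardness H = 0.6416 GPa = 6.416e+08 Pa.
In SI base units: W = 4.115 N, H = 6.416e+08 Pa, K = 9.646e-06.
The wear rate dV/dL = K·W/H: 9.646e-06 · 4.115 / 6.416e+08 = 6.187e-14 m³/m.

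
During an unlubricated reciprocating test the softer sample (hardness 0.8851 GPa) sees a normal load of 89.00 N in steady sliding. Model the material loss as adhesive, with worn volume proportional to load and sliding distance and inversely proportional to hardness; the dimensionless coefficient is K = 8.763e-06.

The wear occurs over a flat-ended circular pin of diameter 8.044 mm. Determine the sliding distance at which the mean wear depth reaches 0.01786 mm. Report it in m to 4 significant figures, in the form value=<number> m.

Intermediate values are displayed rounded — the algebra keeps full float precision, and rounded just once to four significant digits.
Convert: Hardness H = 0.8851 GPa = 8.851e+08 Pa.
Convert: Pin diameter d = 8.044 mm = 0.008044 m. Contact area A = π·d²/4 = π·(0.008044 m)²/4 = 5.082e-05 m².
Convert: Depth limit h_lim = 0.01786 mm = 1.786e-05 m.
Working in SI base units: W = 89.00 N, H = 8.851e+08 Pa, K = 8.763e-06.
Wearable volume V_lim = h_lim·A = 1.786e-05 · 5.082e-05 = 9.076e-10 m³.
Inverting, life L = V_lim·H/(K·W) = 9.076e-10 · 8.851e+08 / (8.763e-06 · 89.00) = 1030 m.

value=1030 m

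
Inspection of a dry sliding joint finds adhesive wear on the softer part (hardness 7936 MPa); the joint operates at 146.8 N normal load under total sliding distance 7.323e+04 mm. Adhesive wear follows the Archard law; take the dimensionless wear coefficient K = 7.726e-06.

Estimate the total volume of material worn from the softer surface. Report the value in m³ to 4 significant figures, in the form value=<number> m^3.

All arithmetic keeps exact precision. Shown intermediates are rounded; a single final rounding: 4 significant figures.
Path length L = 7.323e+04 mm = 73.23 m.
Hardness H = 7936 MPa = 7.936e+09 Pa.
SI base units throughout: W = 146.8 N, H = 7.936e+09 Pa, K = 7.726e-06.
Volume removed: V = K·W·L/H = 7.726e-06 · 146.8 · 73.23 / 7.936e+09 = 1.047e-11 m³.

value=1.047e-11 m^3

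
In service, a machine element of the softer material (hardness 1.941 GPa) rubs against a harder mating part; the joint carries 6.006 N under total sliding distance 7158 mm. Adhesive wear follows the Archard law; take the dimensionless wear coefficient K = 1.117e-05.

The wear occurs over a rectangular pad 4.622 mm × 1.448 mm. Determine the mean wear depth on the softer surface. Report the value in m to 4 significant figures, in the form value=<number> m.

value=3.697e-08 m

The computation keeps full precision, and displayed values are rounded, and a single final rounding: four significant digits.
Convert: Path length L = 7158 mm = 7.158 m.
Convert: Hardness H = 1.941 GPa = 1.941e+09 Pa.
Convert: Pad sides 4.622 mm × 1.448 mm = 0.004622 m × 0.001448 m. Contact area A = 0.004622 m × 0.001448 m = 6.693e-06 m².
In SI base units, W = 6.006 N, H = 1.941e+09 Pa, K = 1.117e-05.
The Archard volume V = K·W·L/H = 1.117e-05 · 6.006 · 7.158 / 1.941e+09 = 2.474e-13 m³.
Depth h = V/A = 2.474e-13 / 6.693e-06 = 3.697e-08 m.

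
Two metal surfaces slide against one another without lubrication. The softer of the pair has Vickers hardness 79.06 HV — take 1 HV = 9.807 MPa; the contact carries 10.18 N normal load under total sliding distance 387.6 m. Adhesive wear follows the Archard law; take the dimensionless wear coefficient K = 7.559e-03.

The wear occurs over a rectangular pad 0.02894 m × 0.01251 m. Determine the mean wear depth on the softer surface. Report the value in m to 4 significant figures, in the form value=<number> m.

value=1.063e-04 m

Intermediate values appear rounded; the algebra holds full precision. Rounded once at the end to four significant digits.
Hardness H = 79.06 HV × 9.807 MPa/HV = 775.3 MPa = 7.753e+08 Pa.
Contact area A = 0.02894 m × 0.01251 m = 3.620e-04 m².
Working in SI base units: W = 10.18 N, H = 7.753e+08 Pa, K = 7.559e-03.
By Archard's law, V = K·W·L/H = 7.559e-03 · 10.18 · 387.6 / 7.753e+08 = 3.847e-08 m³.
Average depth h = V/A = 3.847e-08 / 3.620e-04 = 1.063e-04 m.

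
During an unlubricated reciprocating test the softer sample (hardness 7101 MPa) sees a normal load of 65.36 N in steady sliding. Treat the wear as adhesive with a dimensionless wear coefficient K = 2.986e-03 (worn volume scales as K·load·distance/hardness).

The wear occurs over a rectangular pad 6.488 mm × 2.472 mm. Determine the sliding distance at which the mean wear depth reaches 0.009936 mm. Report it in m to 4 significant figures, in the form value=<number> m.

Intermediate values are printed rounded. The algebra carries full float precision. Rounded just once, at 4 significant figures.
Convert: Hardness H = 7101 MPa = 7.101e+09 Pa.
Convert: Pad sides 6.488 mm × 2.472 mm = 0.006488 m × 0.002472 m. Contact area A = 0.006488 m × 0.002472 m = 1.604e-05 m².
Convert: Depth limit h_lim = 0.009936 mm = 9.936e-06 m.
In SI base units, W = 65.36 N, H = 7.101e+09 Pa, K = 2.986e-03.
Wearable volume V_lim = h_lim·A = 9.936e-06 · 1.604e-05 = 1.594e-10 m³.
Thus life L = V_lim·H/(K·W) = 1.594e-10 · 7.101e+09 / (2.986e-03 · 65.36) = 5.798 m.

value=5.798 m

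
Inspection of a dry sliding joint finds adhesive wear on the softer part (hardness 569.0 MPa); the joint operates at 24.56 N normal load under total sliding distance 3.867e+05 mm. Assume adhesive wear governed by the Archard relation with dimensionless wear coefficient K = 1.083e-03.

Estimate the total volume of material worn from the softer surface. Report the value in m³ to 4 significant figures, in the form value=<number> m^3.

All arithmetic maintains full float precision, and printed values are rounded — one final rounding: 4 significant digits.
Convert: The distance L = 3.867e+05 mm = 386.7 m.
Convert: Hardness H = 569.0 MPa = 5.690e+08 Pa.
In SI base units: W = 24.56 N, H = 5.690e+08 Pa, K = 1.083e-03.
Archard relation: V = K·W·L/H = 1.083e-03 · 24.56 · 386.7 / 5.690e+08 = 1.808e-08 m³.

value=1.808e-08 m^3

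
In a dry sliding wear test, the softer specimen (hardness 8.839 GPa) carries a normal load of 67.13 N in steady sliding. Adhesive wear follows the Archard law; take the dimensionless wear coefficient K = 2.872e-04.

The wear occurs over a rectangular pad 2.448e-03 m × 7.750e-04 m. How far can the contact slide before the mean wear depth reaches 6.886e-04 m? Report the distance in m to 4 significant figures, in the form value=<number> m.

The intermediates are printed rounded; all working math keeps full float precision — a single final rounding: 4 significant digits.
Convert: Hardness H = 8.839 GPa = 8.839e+09 Pa.
Convert: Contact area A = 2.448e-03 m × 7.750e-04 m = 1.897e-06 m².
SI base units throughout: W = 67.13 N, H = 8.839e+09 Pa, K = 2.872e-04.
At the depth limit, V_lim = h_lim·A = 6.886e-04 · 1.897e-06 = 1.306e-09 m³.
Thus life L = V_lim·H/(K·W) = 1.306e-09 · 8.839e+09 / (2.872e-04 · 67.13) = 598.9 m.

value=598.9 m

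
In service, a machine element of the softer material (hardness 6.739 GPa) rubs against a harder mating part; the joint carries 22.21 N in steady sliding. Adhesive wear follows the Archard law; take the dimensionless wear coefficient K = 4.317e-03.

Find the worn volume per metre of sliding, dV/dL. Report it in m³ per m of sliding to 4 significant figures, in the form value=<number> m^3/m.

Displayed values are rounded — each operation carries exact precision; one final rounding: four significant digits.
Hardness H = 6.739 GPa = 6.739e+09 Pa.
As SI base values: W = 22.21 N, H = 6.739e+09 Pa, K = 4.317e-03.
The wear rate dV/dL = K·W/H (independent of L): 4.317e-03 · 22.21 / 6.739e+09 = 1.423e-11 m³/m.

value=1.423e-11 m^3/m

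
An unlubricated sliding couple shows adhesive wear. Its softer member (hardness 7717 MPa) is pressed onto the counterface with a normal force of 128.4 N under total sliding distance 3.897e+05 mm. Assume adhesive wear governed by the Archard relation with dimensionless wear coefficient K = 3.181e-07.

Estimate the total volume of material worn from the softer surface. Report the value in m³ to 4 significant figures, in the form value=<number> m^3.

value=2.063e-12 m^3

Intermediate values are shown rounded; all arithmetic maintains full float precision; one last rounding to four significant digits.
Convert: Path length L = 3.897e+05 mm = 389.7 m.
Convert: Hardness H = 7717 MPa = 7.717e+09 Pa.
SI base units throughout: W = 128.4 N, H = 7.717e+09 Pa, K = 3.181e-07.
Apply Archard: V = K·W·L/H = 3.181e-07 · 128.4 · 389.7 / 7.717e+09 = 2.063e-12 m³.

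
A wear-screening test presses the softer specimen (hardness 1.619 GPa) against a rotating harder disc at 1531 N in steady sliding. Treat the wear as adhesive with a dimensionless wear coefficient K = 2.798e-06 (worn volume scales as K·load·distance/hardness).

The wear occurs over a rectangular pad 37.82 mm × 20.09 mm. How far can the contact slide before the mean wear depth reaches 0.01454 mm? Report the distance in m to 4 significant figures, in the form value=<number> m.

All working math maintains full float precision, and intermediate values are displayed rounded, and a lone final rounding to 4 significant digits.
Hardness H = 1.619 GPa = 1.619e+09 Pa.
Pad sides 37.82 mm × 20.09 mm = 0.03782 m × 0.02009 m. Contact area A = 0.03782 m × 0.02009 m = 7.598e-04 m².
Depth limit h_lim = 0.01454 mm = 1.454e-05 m.
SI base units throughout: W = 1531 N, H = 1.619e+09 Pa, K = 2.798e-06.
Volume at the limit: V_lim = h_lim·A = 1.454e-05 · 7.598e-04 = 1.105e-08 m³.
Thus life L = V_lim·H/(K·W) = 1.105e-08 · 1.619e+09 / (2.798e-06 · 1531) = 4175 m.

value=4175 m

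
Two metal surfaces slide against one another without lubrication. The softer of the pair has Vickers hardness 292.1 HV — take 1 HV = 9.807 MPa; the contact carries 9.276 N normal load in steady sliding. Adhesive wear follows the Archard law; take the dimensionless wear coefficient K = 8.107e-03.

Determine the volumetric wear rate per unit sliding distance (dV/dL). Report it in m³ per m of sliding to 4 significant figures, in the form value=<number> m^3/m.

The intermediates appear rounded, and every step holds full float precision — a lone final rounding: 4 significant figures.
Convert: Hardness H = 292.1 HV × 9.807 MPa/HV = 2865 MPa = 2.865e+09 Pa.
In SI base units: W = 9.276 N, H = 2.865e+09 Pa, K = 8.107e-03.
Volumetric rate dV/dL = K·W/H (independent of L): 8.107e-03 · 9.276 / 2.865e+09 = 2.625e-11 m³/m.

value=2.625e-11 m^3/m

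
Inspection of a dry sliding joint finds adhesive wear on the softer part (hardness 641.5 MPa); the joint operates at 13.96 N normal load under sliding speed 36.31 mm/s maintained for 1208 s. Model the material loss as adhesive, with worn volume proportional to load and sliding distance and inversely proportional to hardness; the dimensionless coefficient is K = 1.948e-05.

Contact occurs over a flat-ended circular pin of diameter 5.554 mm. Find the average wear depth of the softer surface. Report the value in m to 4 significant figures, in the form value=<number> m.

value=7.675e-07 m

Intermediate values are printed rounded — every step maintains full precision. Rounded just once: 4 significant digits.
Convert: Sliding speed v = 36.31 mm/s = 0.03631 m/s. Path length L = v·t = 0.03631 m/s × 1208 s = 43.86 m.
Convert: Hardness H = 641.5 MPa = 6.415e+08 Pa.
Convert: Pin diameter d = 5.554 mm = 0.005554 m. Contact area A = π·d²/4 = π·(0.005554 m)²/4 = 2.423e-05 m².
In SI base units, W = 13.96 N, H = 6.415e+08 Pa, K = 1.948e-05.
Worn volume V = K·W·L/H = 1.948e-05 · 13.96 · 43.86 / 6.415e+08 = 1.859e-11 m³.
Mean wear depth h = V/A = 1.859e-11 / 2.423e-05 = 7.675e-07 m.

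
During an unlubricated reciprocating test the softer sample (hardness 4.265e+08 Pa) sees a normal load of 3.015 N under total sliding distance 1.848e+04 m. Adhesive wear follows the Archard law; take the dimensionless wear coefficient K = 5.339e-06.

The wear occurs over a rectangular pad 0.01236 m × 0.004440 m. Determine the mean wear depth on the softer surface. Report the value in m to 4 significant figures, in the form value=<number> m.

value=1.271e-05 m

Intermediates are printed rounded, and the algebra holds full precision. Rounded just once: 4 significant figures.
Contact area A = 0.01236 m × 0.004440 m = 5.488e-05 m².
Expressed in SI base units: W = 3.015 N, H = 4.265e+08 Pa, K = 5.339e-06.
By Archard's law, V = K·W·L/H = 5.339e-06 · 3.015 · 1.848e+04 / 4.265e+08 = 6.975e-10 m³.
Depth h = V/A = 6.975e-10 / 5.488e-05 = 1.271e-05 m.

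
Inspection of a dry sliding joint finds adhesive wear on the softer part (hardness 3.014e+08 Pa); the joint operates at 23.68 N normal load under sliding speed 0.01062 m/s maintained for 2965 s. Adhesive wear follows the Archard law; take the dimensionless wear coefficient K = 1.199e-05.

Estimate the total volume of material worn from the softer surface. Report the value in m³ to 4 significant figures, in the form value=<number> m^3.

value=2.966e-11 m^3

The algebra holds full float precision; printed values are rounded. Rounded just once: four significant figures.
Convert: The distance L = v·t = 0.01062 m/s × 2965 s = 31.49 m.
In SI base units, W = 23.68 N, H = 3.014e+08 Pa, K = 1.199e-05.
Apply Archard: V = K·W·L/H = 1.199e-05 · 23.68 · 31.49 / 3.014e+08 = 2.966e-11 m³.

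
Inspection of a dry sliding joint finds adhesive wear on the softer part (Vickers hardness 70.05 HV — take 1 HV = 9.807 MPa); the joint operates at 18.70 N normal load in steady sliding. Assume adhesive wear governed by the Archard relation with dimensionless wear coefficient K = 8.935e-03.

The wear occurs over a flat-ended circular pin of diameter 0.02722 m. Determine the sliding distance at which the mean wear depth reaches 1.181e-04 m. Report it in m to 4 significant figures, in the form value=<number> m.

value=282.6 m

Each operation maintains full float precision; intermediate values are printed rounded; one last rounding, at 4 significant figures.
Convert: Hardness H = 70.05 HV × 9.807 MPa/HV = 687.0 MPa = 6.870e+08 Pa.
Convert: Contact area A = π·d²/4 = π·(0.02722 m)²/4 = 5.819e-04 m².
SI base units throughout: W = 18.70 N, H = 6.870e+08 Pa, K = 8.935e-03.
Limit volume V_lim = h_lim·A = 1.181e-04 · 5.819e-04 = 6.873e-08 m³.
So the life L = V_lim·H/(K·W) = 6.873e-08 · 6.870e+08 / (8.935e-03 · 18.70) = 282.6 m.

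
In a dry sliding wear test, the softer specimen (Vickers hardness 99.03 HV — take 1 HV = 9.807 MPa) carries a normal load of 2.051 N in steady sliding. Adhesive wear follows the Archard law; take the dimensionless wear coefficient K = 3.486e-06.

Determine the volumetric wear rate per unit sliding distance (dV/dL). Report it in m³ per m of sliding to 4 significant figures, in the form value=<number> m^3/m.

value=7.362e-15 m^3/m

The intermediates are shown rounded, and every step runs at full float precision — one final rounding to four significant digits.
Convert: Hardness H = 99.03 HV × 9.807 MPa/HV = 971.2 MPa = 9.712e+08 Pa.
In SI base units: W = 2.051 N, H = 9.712e+08 Pa, K = 3.486e-06.
Rate of wear dV/dL = K·W/H, per unit distance: 3.486e-06 · 2.051 / 9.712e+08 = 7.362e-15 m³/m.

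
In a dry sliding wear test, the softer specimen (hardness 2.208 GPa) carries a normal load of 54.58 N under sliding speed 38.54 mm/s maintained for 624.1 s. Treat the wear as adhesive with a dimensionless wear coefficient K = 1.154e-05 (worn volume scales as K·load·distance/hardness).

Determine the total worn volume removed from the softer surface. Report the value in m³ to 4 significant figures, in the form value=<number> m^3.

Every step keeps full precision. The intermediates are shown rounded; rounded just once, at 4 significant figures.
Convert: Sliding speed v = 38.54 mm/s = 0.03854 m/s. Total distance L = v·t = 0.03854 m/s × 624.1 s = 24.05 m.
Convert: Hardness H = 2.208 GPa = 2.208e+09 Pa.
Restated in SI base units: W = 54.58 N, H = 2.208e+09 Pa, K = 1.154e-05.
Apply Archard: V = K·W·L/H = 1.154e-05 · 54.58 · 24.05 / 2.208e+09 = 6.861e-12 m³.

value=6.861e-12 m^3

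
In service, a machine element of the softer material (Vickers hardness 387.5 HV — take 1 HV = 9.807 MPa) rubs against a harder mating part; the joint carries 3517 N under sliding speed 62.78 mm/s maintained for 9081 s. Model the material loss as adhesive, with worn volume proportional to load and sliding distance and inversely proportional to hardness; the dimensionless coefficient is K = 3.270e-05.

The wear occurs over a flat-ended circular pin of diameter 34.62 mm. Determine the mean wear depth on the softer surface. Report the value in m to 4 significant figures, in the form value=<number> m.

The intermediates are displayed rounded, and all arithmetic keeps full float precision — rounded just once to four significant digits.
Convert: Sliding speed v = 62.78 mm/s = 0.06278 m/s. Distance covered L = v·t = 0.06278 m/s × 9081 s = 570.1 m.
Convert: Hardness H = 387.5 HV × 9.807 MPa/HV = 3800 MPa = 3.800e+09 Pa.
Convert: Pin diameter d = 34.62 mm = 0.03462 m. Contact area A = π·d²/4 = π·(0.03462 m)²/4 = 9.413e-04 m².
In SI base units: W = 3517 N, H = 3.800e+09 Pa, K = 3.270e-05.
Archard relation: V = K·W·L/H = 3.270e-05 · 3517 · 570.1 / 3.800e+09 = 1.725e-08 m³.
Wear depth h = V/A = 1.725e-08 / 9.413e-04 = 1.833e-05 m.

value=1.833e-05 m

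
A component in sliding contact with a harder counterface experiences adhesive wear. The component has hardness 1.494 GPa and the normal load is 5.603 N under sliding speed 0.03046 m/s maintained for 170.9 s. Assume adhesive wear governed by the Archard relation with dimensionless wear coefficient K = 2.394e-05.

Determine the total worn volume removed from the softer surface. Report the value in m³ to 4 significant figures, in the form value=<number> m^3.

value=4.674e-13 m^3

Each operation holds full float precision; intermediate values are displayed rounded. Rounded just once to four significant figures.
Convert: Distance L = v·t = 0.03046 m/s × 170.9 s = 5.206 m.
Convert: Hardness H = 1.494 GPa = 1.494e+09 Pa.
Working in SI base units: W = 5.603 N, H = 1.494e+09 Pa, K = 2.394e-05.
The Archard volume V = K·W·L/H = 2.394e-05 · 5.603 · 5.206 / 1.494e+09 = 4.674e-13 m³.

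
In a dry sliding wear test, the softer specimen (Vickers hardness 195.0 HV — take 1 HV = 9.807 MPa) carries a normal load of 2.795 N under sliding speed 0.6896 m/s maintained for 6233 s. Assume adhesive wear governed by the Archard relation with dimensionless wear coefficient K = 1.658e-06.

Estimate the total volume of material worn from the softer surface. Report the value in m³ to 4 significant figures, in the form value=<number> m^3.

value=1.042e-11 m^3

Intermediate values are displayed rounded — the algebra maintains full float precision. Rounded just once: four significant digits.
Convert: Distance covered L = v·t = 0.6896 m/s × 6233 s = 4298 m.
Convert: Hardness H = 195.0 HV × 9.807 MPa/HV = 1912 MPa = 1.912e+09 Pa.
As SI base values: W = 2.795 N, H = 1.912e+09 Pa, K = 1.658e-06.
By Archard's law, V = K·W·L/H = 1.658e-06 · 2.795 · 4298 / 1.912e+09 = 1.042e-11 m³.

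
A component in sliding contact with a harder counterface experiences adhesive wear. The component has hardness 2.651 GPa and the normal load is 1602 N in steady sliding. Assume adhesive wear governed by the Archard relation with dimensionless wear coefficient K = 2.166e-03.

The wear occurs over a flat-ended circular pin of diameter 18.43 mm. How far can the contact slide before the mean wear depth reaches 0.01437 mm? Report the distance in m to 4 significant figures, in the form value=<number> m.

value=2.929 m

Intermediates appear rounded — the algebra carries full precision. Rounded just once to four significant figures.
Convert: Hardness H = 2.651 GPa = 2.651e+09 Pa.
Convert: Pin diameter d = 18.43 mm = 0.01843 m. Contact area A = π·d²/4 = π·(0.01843 m)²/4 = 2.668e-04 m².
Convert: Depth limit h_lim = 0.01437 mm = 1.437e-05 m.
As SI base values: W = 1602 N, H = 2.651e+09 Pa, K = 2.166e-03.
Limit volume V_lim = h_lim·A = 1.437e-05 · 2.668e-04 = 3.834e-09 m³.
So the life L = V_lim·H/(K·W) = 3.834e-09 · 2.651e+09 / (2.166e-03 · 1602) = 2.929 m.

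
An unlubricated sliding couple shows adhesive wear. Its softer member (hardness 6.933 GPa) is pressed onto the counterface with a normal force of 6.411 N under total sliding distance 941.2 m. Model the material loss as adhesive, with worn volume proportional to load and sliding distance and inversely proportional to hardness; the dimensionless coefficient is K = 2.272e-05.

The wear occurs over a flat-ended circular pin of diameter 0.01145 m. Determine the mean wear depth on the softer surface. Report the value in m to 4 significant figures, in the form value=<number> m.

Quoted intermediates are rounded. Every step carries full precision, and rounded once at the end to 4 significant digits.
Hardness H = 6.933 GPa = 6.933e+09 Pa.
Contact area A = π·d²/4 = π·(0.01145 m)²/4 = 1.030e-04 m².
In SI base units: W = 6.411 N, H = 6.933e+09 Pa, K = 2.272e-05.
Archard relation: V = K·W·L/H = 2.272e-05 · 6.411 · 941.2 / 6.933e+09 = 1.977e-11 m³.
Depth h = V/A = 1.977e-11 / 1.030e-04 = 1.920e-07 m.

value=1.920e-07 m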